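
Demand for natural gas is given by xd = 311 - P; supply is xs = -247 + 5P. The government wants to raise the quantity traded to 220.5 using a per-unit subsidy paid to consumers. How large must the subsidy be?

Required subsidy s = 3 per unit

At x = 220.5, invert demand for the buyer price: Pb = (311 − 220.5)/1 = 90.5; invert supply for the seller price: Ps = (220.5 − (-247))/5 = 93.5.
The subsidy must fill the gap: s = Ps − Pb = 93.5 − 90.5 = 3.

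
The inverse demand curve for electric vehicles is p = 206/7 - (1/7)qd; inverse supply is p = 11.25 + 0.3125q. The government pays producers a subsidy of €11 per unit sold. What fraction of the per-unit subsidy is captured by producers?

Pre-subsidy: 206/7 - (1/7)q = 11.25 + 0.3125q gives q* = 2036/51 and p* = 1210/51.
With the subsidy, sellers receive ps = pb + 11 for each unit, where pb is the price buyers pay.
On the curves, pb = 206/7 - (1/7)q and ps = 11.25 + 0.3125q; the wedge ps − pb = 11 gives 11.25 + 0.3125q − (206/7 - (1/7)q) = 11, so q' = 3268/51.
Then pb = 206/7 − (1/7)·(3268/51) = 1034/51 and ps = 11.25 + 0.3125·(3268/51) = 1595/51.
Buyers' price falls by p* − pb = 1210/51 − 1034/51 = 176/51; sellers' price rises by ps − p* = 1595/51 − 1210/51 = 385/51.
So producers capture (385/51)/11 = 35/51 of each unit of subsidy.

Producer share = 35/51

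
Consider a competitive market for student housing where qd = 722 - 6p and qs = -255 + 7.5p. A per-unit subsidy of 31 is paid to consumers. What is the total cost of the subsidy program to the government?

Pre-subsidy: 722 - 6p = -255 + 7.5p gives p* = 1954/27, q* = 2590/9.
With the rebate, buyers effectively pay pb = ps − 31, where ps is the price sellers receive.
Demand in terms of ps becomes qd = 722 − 6(ps − 31) = 908 - 6ps. Setting this equal to supply: 908 - 6ps = -255 + 7.5ps, so ps = 2326/27.
Buyers pay pb = 2326/27 − 31 = 1489/27; q' = -255 + 7.5·(2326/27) = 3520/9.
Government outlay = subsidy × quantity = 31 × 3520/9 = 109120/9.

Government cost = 109120/9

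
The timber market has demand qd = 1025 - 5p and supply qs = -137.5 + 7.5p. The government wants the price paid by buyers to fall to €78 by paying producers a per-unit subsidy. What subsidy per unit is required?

Required subsidy s = €25 per unit

At a buyer price of 78, quantity demanded is 1025 − 5·78 = 635.
Sellers supply 635 only when they receive ps with -137.5 + 7.5·ps = 635, i.e. ps = 103.
s = ps − pb = 103 − 78 = 25.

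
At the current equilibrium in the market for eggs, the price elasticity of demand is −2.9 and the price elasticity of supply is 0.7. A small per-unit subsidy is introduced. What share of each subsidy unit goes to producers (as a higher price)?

Producer share = 29/36

For a small subsidy around the equilibrium, the benefit split depends on the relative slopes, which at a point are proportional to the elasticities.
Buyer share = εs/(εs + |εd|) = 0.7/(0.7 + 2.9) = 7/36; seller share = |εd|/(εs + |εd|) = 29/36.
So producers capture 29/36 of the subsidy.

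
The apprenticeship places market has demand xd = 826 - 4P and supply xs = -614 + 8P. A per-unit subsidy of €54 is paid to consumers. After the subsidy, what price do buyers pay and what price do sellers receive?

Pre-subsidy: 826 - 4P = -614 + 8P gives P* = 120, x* = 346.
With the rebate, buyers effectively pay Pb = Ps − 54, where Ps is the price sellers receive.
Demand in terms of Ps becomes xd = 826 − 4(Ps − 54) = 1042 - 4Ps. Setting this equal to supply: 1042 - 4Ps = -614 + 8Ps, so Ps = 138.
Buyers pay Pb = 138 − 54 = 84; x' = -614 + 8·138 = 490.

Buyers pay €84; sellers receive €138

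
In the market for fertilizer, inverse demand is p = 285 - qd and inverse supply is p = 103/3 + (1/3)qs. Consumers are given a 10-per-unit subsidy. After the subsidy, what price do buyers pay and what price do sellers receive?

Pre-subsidy: 285 - q = 103/3 + (1/3)q gives q* = 188 and p* = 97.
With the rebate, buyers effectively pay pb = ps − 10, where ps is the price sellers receive.
On the curves, pb = 285 - q and ps = 103/3 + (1/3)q; the wedge ps − pb = 10 gives 103/3 + (1/3)q − (285 - q) = 10, so q' = 195.5.
Then pb = 285 − 1·195.5 = 89.5 and ps = 103/3 + (1/3)·195.5 = 99.5.

Buyers pay 89.5; sellers receive 99.5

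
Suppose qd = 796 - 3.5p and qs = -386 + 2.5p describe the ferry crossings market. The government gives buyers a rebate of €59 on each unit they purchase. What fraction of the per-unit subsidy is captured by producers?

Producer share = 7/12

Pre-subsidy: 796 - 3.5p = -386 + 2.5p gives p* = 197, q* = 106.5.
With the rebate, buyers effectively pay pb = ps − 59, where ps is the price sellers receive.
Demand in terms of ps becomes qd = 796 − 3.5(ps − 59) = 1002.5 - 3.5ps. Setting this equal to supply: 1002.5 - 3.5ps = -386 + 2.5ps, so ps = 2777/12.
Buyers pay pb = 2777/12 − 59 = 2069/12; q' = -386 + 2.5·(2777/12) = 4621/24.
Buyers' price falls by p* − pb = 197 − 2069/12 = 295/12; sellers' price rises by ps − p* = 2777/12 − 197 = 413/12.
So producers capture (413/12)/59 = 7/12 of each unit of subsidy.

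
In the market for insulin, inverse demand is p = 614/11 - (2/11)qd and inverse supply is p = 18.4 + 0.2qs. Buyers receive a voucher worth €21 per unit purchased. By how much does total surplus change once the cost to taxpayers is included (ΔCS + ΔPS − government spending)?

Pre-subsidy: 614/11 - (2/11)q = 18.4 + 0.2q gives q* = 98 and p* = 38.
With the rebate, buyers effectively pay pb = ps − 21, where ps is the price sellers receive.
On the curves, pb = 614/11 - (2/11)q and ps = 18.4 + 0.2q; the wedge ps − pb = 21 gives 18.4 + 0.2q − (614/11 - (2/11)q) = 21, so q' = 153.
Then pb = 614/11 − (2/11)·153 = 28 and ps = 18.4 + 0.2·153 = 49.
ΔCS = ½(98 + 153)(38 − 28) = 1255; ΔPS = ½(98 + 153)(49 − 38) = 1380.5.
Government spending = 21 × 153 = 3213.
Net change = 1255 + 1380.5 − 3213 = -577.5. The loss equals the DWL triangle ½·21·55.

Net change in total surplus = -€577.5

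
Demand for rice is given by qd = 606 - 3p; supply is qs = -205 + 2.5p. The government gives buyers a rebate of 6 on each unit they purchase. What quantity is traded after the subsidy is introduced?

Pre-subsidy: 606 - 3p = -205 + 2.5p gives p* = 1622/11, q* = 1800/11.
With the rebate, buyers effectively pay pb = ps − 6, where ps is the price sellers receive.
Demand in terms of ps becomes qd = 606 − 3(ps − 6) = 624 - 3ps. Setting this equal to supply: 624 - 3ps = -205 + 2.5ps, so ps = 1658/11.
Buyers pay pb = 1658/11 − 6 = 1592/11; q' = -205 + 2.5·(1658/11) = 1890/11.

q' = 1890/11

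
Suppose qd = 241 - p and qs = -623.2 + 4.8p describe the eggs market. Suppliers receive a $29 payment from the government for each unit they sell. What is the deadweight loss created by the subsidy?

Deadweight loss = $348

Pre-subsidy: 241 - p = -623.2 + 4.8p gives p* = 149, q* = 92.
With the subsidy, sellers receive ps = pb + 29 for each unit, where pb is the price buyers pay.
Supply in terms of pb becomes qs = -623.2 + 4.8(pb + 29) = -484 + 4.8pb. Setting this equal to demand: 241 - pb = -484 + 4.8pb, so pb = 125.
Sellers receive ps = 125 + 29 = 154; q' = 241 − 1·125 = 116.
The subsidy expands output by 116 − 92 = 24 past the efficient level; on those units the gap between marginal cost and willingness to pay runs from 0 up to 29.
DWL = ½ × 29 × 24 = 348.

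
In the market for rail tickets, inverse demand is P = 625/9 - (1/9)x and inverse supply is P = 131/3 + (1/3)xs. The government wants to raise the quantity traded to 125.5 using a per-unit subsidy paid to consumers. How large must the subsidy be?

At x = 125.5, from the demand curve buyers pay Pb = 625/9 − (1/9)·125.5 = 55.5; from the supply curve sellers need Ps = 131/3 + (1/3)·125.5 = 85.5.
The subsidy must fill the gap: s = Ps − Pb = 85.5 − 55.5 = 30.

Required subsidy s = 30 per unit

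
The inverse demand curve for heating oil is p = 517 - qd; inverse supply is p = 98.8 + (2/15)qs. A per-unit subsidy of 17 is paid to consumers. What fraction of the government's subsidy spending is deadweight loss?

DWL / government spending = 0.01953125

Pre-subsidy: 517 - q = 98.8 + (2/15)q gives q* = 369 and p* = 148.
With the rebate, buyers effectively pay pb = ps − 17, where ps is the price sellers receive.
On the curves, pb = 517 - q and ps = 98.8 + (2/15)q; the wedge ps − pb = 17 gives 98.8 + (2/15)q − (517 - q) = 17, so q' = 384.
Then pb = 517 − 1·384 = 133 and ps = 98.8 + (2/15)·384 = 150.
ΔCS = ½(369 + 384)(148 − 133) = 5647.5; ΔPS = ½(369 + 384)(150 − 148) = 753.
Government spending = 17 × 384 = 6528.
DWL = ½ × 17 × (384 − 369) = 127.5; fraction = 127.5 / 6528 = 0.01953125.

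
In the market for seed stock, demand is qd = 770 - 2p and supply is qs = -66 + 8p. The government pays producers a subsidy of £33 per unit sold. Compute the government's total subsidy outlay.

Government cost = £21634.8

Pre-subsidy: 770 - 2p = -66 + 8p gives p* = 83.6, q* = 602.8.
With the subsidy, sellers receive ps = pb + 33 for each unit, where pb is the price buyers pay.
Supply in terms of pb becomes qs = -66 + 8(pb + 33) = 198 + 8pb. Setting this equal to demand: 770 - 2pb = 198 + 8pb, so pb = 57.2.
Sellers receive ps = 57.2 + 33 = 90.2; q' = 770 − 2·57.2 = 655.6.
Government outlay = subsidy × quantity = 33 × 655.6 = 21634.8.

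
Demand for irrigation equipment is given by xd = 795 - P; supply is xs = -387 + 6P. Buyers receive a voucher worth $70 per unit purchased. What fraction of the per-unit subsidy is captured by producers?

Producer share = 1/7

Pre-subsidy: 795 - P = -387 + 6P gives P* = 1182/7, x* = 4383/7.
With the rebate, buyers effectively pay Pb = Ps − 70, where Ps is the price sellers receive.
Demand in terms of Ps becomes xd = 795 − 1(Ps − 70) = 865 - Ps. Setting this equal to supply: 865 - Ps = -387 + 6Ps, so Ps = 1252/7.
Buyers pay Pb = 1252/7 − 70 = 762/7; x' = -387 + 6·(1252/7) = 4803/7.
Buyers' price falls by P* − Pb = 1182/7 − 762/7 = 60; sellers' price rises by Ps − P* = 1252/7 − 1182/7 = 10.
So producers capture 10/70 = 1/7 of each unit of subsidy.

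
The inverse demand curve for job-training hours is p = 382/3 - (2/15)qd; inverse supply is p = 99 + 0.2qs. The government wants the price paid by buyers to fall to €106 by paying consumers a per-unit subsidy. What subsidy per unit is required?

At a buyer price of 106, quantity demanded is 955 − 7.5·106 = 160.
Sellers supply 160 only when they receive ps = 99 + 0.2·160 = 131.
s = ps − pb = 131 − 106 = 25.

Required subsidy s = €25 per unit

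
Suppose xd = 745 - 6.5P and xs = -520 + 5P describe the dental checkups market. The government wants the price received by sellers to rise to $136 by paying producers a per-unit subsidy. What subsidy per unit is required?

At a seller price of 136, quantity supplied is -520 + 5·136 = 160.
Buyers absorb 160 only when they pay Pb with 745 − 6.5·Pb = 160, i.e. Pb = 90.
s = Ps − Pb = 136 − 90 = 46.

Required subsidy s = $46 per unit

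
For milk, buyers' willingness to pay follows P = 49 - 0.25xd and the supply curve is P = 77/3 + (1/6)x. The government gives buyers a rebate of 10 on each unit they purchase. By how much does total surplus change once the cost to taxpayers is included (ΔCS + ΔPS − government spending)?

Pre-subsidy: 49 - 0.25x = 77/3 + (1/6)x gives x* = 56 and P* = 35.
With the rebate, buyers effectively pay Pb = Ps − 10, where Ps is the price sellers receive.
On the curves, Pb = 49 - 0.25x and Ps = 77/3 + (1/6)x; the wedge Ps − Pb = 10 gives 77/3 + (1/6)x − (49 - 0.25x) = 10, so x' = 80.
Then Pb = 49 − 0.25·80 = 29 and Ps = 77/3 + (1/6)·80 = 39.
ΔCS = ½(56 + 80)(35 − 29) = 408; ΔPS = ½(56 + 80)(39 − 35) = 272.
Government spending = 10 × 80 = 800.
Net change = 408 + 272 − 800 = -120. The loss equals the DWL triangle ½·10·24.

Net change in total surplus = -120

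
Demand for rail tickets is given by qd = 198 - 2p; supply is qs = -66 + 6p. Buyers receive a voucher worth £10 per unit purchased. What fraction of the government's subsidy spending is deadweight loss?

Pre-subsidy: 198 - 2p = -66 + 6p gives p* = 33, q* = 132.
With the rebate, buyers effectively pay pb = ps − 10, where ps is the price sellers receive.
Demand in terms of ps becomes qd = 198 − 2(ps − 10) = 218 - 2ps. Setting this equal to supply: 218 - 2ps = -66 + 6ps, so ps = 35.5.
Buyers pay pb = 35.5 − 10 = 25.5; q' = -66 + 6·35.5 = 147.
ΔCS = ½(132 + 147)(33 − 25.5) = 1046.25; ΔPS = ½(132 + 147)(35.5 − 33) = 348.75.
Government spending = 10 × 147 = 1470.
DWL = ½ × 10 × (147 − 132) = 75; fraction = 75 / 1470 = 5/98.

DWL / government spending = 5/98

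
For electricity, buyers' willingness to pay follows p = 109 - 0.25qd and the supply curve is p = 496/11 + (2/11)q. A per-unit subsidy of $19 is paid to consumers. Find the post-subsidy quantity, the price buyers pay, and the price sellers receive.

Pre-subsidy: 109 - 0.25q = 496/11 + (2/11)q gives q* = 148 and p* = 72.
With the rebate, buyers effectively pay pb = ps − 19, where ps is the price sellers receive.
On the curves, pb = 109 - 0.25q and ps = 496/11 + (2/11)q; the wedge ps − pb = 19 gives 496/11 + (2/11)q − (109 - 0.25q) = 19, so q' = 192.
Then pb = 109 − 0.25·192 = 61 and ps = 496/11 + (2/11)·192 = 80.

q' = 192; buyers pay $61; sellers receive $80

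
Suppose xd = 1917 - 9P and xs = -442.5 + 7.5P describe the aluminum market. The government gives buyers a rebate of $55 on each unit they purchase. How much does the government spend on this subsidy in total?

Government cost = $47025

Pre-subsidy: 1917 - 9P = -442.5 + 7.5P gives P* = 143, x* = 630.
With the rebate, buyers effectively pay Pb = Ps − 55, where Ps is the price sellers receive.
Demand in terms of Ps becomes xd = 1917 − 9(Ps − 55) = 2412 - 9Ps. Setting this equal to supply: 2412 - 9Ps = -442.5 + 7.5Ps, so Ps = 173.
Buyers pay Pb = 173 − 55 = 118; x' = -442.5 + 7.5·173 = 855.
Government outlay = subsidy × quantity = 55 × 855 = 47025.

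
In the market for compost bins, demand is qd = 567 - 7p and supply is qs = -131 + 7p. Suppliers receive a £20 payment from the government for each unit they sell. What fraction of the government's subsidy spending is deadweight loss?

DWL / government spending = 35/288

Pre-subsidy: 567 - 7p = -131 + 7p gives p* = 349/7, q* = 218.
With the subsidy, sellers receive ps = pb + 20 for each unit, where pb is the price buyers pay.
Supply in terms of pb becomes qs = -131 + 7(pb + 20) = 9 + 7pb. Setting this equal to demand: 567 - 7pb = 9 + 7pb, so pb = 279/7.
Sellers receive ps = 279/7 + 20 = 419/7; q' = 567 − 7·(279/7) = 288.
ΔCS = ½(218 + 288)(349/7 − 279/7) = 2530; ΔPS = ½(218 + 288)(419/7 − 349/7) = 2530.
Government spending = 20 × 288 = 5760.
DWL = ½ × 20 × (288 − 218) = 700; fraction = 700 / 5760 = 35/288.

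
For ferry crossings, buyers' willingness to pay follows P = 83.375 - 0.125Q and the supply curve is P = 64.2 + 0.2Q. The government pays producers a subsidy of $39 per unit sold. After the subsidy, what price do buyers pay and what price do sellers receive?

Buyers pay $61; sellers receive $100

Pre-subsidy: 83.375 - 0.125Q = 64.2 + 0.2Q gives Q* = 59 and P* = 76.
With the subsidy, sellers receive Ps = Pb + 39 for each unit, where Pb is the price buyers pay.
On the curves, Pb = 83.375 - 0.125Q and Ps = 64.2 + 0.2Q; the wedge Ps − Pb = 39 gives 64.2 + 0.2Q − (83.375 - 0.125Q) = 39, so Q' = 179.
Then Pb = 83.375 − 0.125·179 = 61 and Ps = 64.2 + 0.2·179 = 100.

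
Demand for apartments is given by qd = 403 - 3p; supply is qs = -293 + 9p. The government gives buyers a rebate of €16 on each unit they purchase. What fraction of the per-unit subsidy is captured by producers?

Pre-subsidy: 403 - 3p = -293 + 9p gives p* = 58, q* = 229.
With the rebate, buyers effectively pay pb = ps − 16, where ps is the price sellers receive.
Demand in terms of ps becomes qd = 403 − 3(ps − 16) = 451 - 3ps. Setting this equal to supply: 451 - 3ps = -293 + 9ps, so ps = 62.
Buyers pay pb = 62 − 16 = 46; q' = -293 + 9·62 = 265.
Buyers' price falls by p* − pb = 58 − 46 = 12; sellers' price rises by ps − p* = 62 − 58 = 4.
So producers capture 4/16 = 0.25 of each unit of subsidy.

Producer share = 0.25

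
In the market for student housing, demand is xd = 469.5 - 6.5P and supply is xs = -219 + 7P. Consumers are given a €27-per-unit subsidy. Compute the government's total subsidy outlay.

Pre-subsidy: 469.5 - 6.5P = -219 + 7P gives P* = 51, x* = 138.
With the rebate, buyers effectively pay Pb = Ps − 27, where Ps is the price sellers receive.
Demand in terms of Ps becomes xd = 469.5 − 6.5(Ps − 27) = 645 - 6.5Ps. Setting this equal to supply: 645 - 6.5Ps = -219 + 7Ps, so Ps = 64.
Buyers pay Pb = 64 − 27 = 37; x' = -219 + 7·64 = 229.
Government outlay = subsidy × quantity = 27 × 229 = 6183.

Government cost = €6183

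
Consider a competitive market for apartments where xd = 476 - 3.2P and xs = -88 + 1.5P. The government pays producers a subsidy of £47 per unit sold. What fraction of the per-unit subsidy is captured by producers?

Producer share = 32/47

Pre-subsidy: 476 - 3.2P = -88 + 1.5P gives P* = 120, x* = 92.
With the subsidy, sellers receive Ps = Pb + 47 for each unit, where Pb is the price buyers pay.
Supply in terms of Pb becomes xs = -88 + 1.5(Pb + 47) = -17.5 + 1.5Pb. Setting this equal to demand: 476 - 3.2Pb = -17.5 + 1.5Pb, so Pb = 105.
Sellers receive Ps = 105 + 47 = 152; x' = 476 − 3.2·105 = 140.
Buyers' price falls by P* − Pb = 120 − 105 = 15; sellers' price rises by Ps − P* = 152 − 120 = 32.
So producers capture 32/47 = 32/47 of each unit of subsidy.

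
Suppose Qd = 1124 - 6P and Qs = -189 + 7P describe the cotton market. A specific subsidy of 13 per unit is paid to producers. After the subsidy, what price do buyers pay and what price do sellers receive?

Pre-subsidy: 1124 - 6P = -189 + 7P gives P* = 101, Q* = 518.
With the subsidy, sellers receive Ps = Pb + 13 for each unit, where Pb is the price buyers pay.
Supply in terms of Pb becomes Qs = -189 + 7(Pb + 13) = -98 + 7Pb. Setting this equal to demand: 1124 - 6Pb = -98 + 7Pb, so Pb = 94.
Sellers receive Ps = 94 + 13 = 107; Q' = 1124 − 6·94 = 560.

Buyers pay 94; sellers receive 107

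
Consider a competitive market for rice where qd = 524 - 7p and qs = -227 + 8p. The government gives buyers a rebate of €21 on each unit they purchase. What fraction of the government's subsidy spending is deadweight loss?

DWL / government spending = 588/3779

Pre-subsidy: 524 - 7p = -227 + 8p gives p* = 751/15, q* = 2603/15.
With the rebate, buyers effectively pay pb = ps − 21, where ps is the price sellers receive.
Demand in terms of ps becomes qd = 524 − 7(ps − 21) = 671 - 7ps. Setting this equal to supply: 671 - 7ps = -227 + 8ps, so ps = 898/15.
Buyers pay pb = 898/15 − 21 = 583/15; q' = -227 + 8·(898/15) = 3779/15.
ΔCS = ½(2603/15 + 3779/15)(751/15 − 583/15) = 178696/75; ΔPS = ½(2603/15 + 3779/15)(898/15 − 751/15) = 156359/75.
Government spending = 21 × 3779/15 = 5290.6.
DWL = ½ × 21 × (3779/15 − 2603/15) = 823.2; fraction = 823.2 / 5290.6 = 588/3779.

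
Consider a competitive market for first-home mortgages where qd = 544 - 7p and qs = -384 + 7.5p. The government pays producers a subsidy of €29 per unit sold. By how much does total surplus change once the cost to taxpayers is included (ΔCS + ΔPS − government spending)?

Net change in total surplus = -€1522.5

Pre-subsidy: 544 - 7p = -384 + 7.5p gives p* = 64, q* = 96.
With the subsidy, sellers receive ps = pb + 29 for each unit, where pb is the price buyers pay.
Supply in terms of pb becomes qs = -384 + 7.5(pb + 29) = -166.5 + 7.5pb. Setting this equal to demand: 544 - 7pb = -166.5 + 7.5pb, so pb = 49.
Sellers receive ps = 49 + 29 = 78; q' = 544 − 7·49 = 201.
ΔCS = ½(96 + 201)(64 − 49) = 2227.5; ΔPS = ½(96 + 201)(78 − 64) = 2079.
Government spending = 29 × 201 = 5829.
Net change = 2227.5 + 2079 − 5829 = -1522.5. The loss equals the DWL triangle ½·29·105.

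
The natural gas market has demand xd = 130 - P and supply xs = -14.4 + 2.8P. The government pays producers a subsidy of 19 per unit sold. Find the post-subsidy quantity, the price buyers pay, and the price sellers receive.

Pre-subsidy: 130 - P = -14.4 + 2.8P gives P* = 38, x* = 92.
With the subsidy, sellers receive Ps = Pb + 19 for each unit, where Pb is the price buyers pay.
Supply in terms of Pb becomes xs = -14.4 + 2.8(Pb + 19) = 38.8 + 2.8Pb. Setting this equal to demand: 130 - Pb = 38.8 + 2.8Pb, so Pb = 24.
Sellers receive Ps = 24 + 19 = 43; x' = 130 − 1·24 = 106.

x' = 106; buyers pay 24; sellers receive 43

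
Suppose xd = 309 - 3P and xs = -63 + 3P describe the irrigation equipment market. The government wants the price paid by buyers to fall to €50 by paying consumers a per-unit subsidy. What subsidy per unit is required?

Required subsidy s = €24 per unit

At a buyer price of 50, quantity demanded is 309 − 3·50 = 159.
Sellers supply 159 only when they receive Ps with -63 + 3·Ps = 159, i.e. Ps = 74.
s = Ps − Pb = 74 − 50 = 24.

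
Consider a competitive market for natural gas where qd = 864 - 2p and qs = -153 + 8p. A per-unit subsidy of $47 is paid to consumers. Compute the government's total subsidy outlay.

Pre-subsidy: 864 - 2p = -153 + 8p gives p* = 101.7, q* = 660.6.
With the rebate, buyers effectively pay pb = ps − 47, where ps is the price sellers receive.
Demand in terms of ps becomes qd = 864 − 2(ps − 47) = 958 - 2ps. Setting this equal to supply: 958 - 2ps = -153 + 8ps, so ps = 111.1.
Buyers pay pb = 111.1 − 47 = 64.1; q' = -153 + 8·111.1 = 735.8.
Government outlay = subsidy × quantity = 47 × 735.8 = 34582.6.

Government cost = $34582.6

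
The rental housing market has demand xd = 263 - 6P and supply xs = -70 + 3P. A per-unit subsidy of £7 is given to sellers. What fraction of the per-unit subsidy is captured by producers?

Pre-subsidy: 263 - 6P = -70 + 3P gives P* = 37, x* = 41.
With the subsidy, sellers receive Ps = Pb + 7 for each unit, where Pb is the price buyers pay.
Supply in terms of Pb becomes xs = -70 + 3(Pb + 7) = -49 + 3Pb. Setting this equal to demand: 263 - 6Pb = -49 + 3Pb, so Pb = 104/3.
Sellers receive Ps = 104/3 + 7 = 125/3; x' = 263 − 6·(104/3) = 55.
Buyers' price falls by P* − Pb = 37 − 104/3 = 7/3; sellers' price rises by Ps − P* = 125/3 − 37 = 14/3.
So producers capture (14/3)/7 = 2/3 of each unit of subsidy.

Producer share = 2/3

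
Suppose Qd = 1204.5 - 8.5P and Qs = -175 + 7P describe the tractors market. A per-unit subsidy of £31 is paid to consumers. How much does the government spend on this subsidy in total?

Government cost = £17577

Pre-subsidy: 1204.5 - 8.5P = -175 + 7P gives P* = 89, Q* = 448.
With the rebate, buyers effectively pay Pb = Ps − 31, where Ps is the price sellers receive.
Demand in terms of Ps becomes Qd = 1204.5 − 8.5(Ps − 31) = 1468 - 8.5Ps. Setting this equal to supply: 1468 - 8.5Ps = -175 + 7Ps, so Ps = 106.
Buyers pay Pb = 106 − 31 = 75; Q' = -175 + 7·106 = 567.
Government outlay = subsidy × quantity = 31 × 567 = 17577.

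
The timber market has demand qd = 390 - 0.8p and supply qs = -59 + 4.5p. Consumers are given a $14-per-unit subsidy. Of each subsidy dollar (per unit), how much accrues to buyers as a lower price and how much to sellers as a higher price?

Buyers gain 630/53 per unit; sellers gain 112/53 per unit

Pre-subsidy: 390 - 0.8p = -59 + 4.5p gives p* = 4490/53, q* = 17078/53.
With the rebate, buyers effectively pay pb = ps − 14, where ps is the price sellers receive.
Demand in terms of ps becomes qd = 390 − 0.8(ps − 14) = 401.2 - 0.8ps. Setting this equal to supply: 401.2 - 0.8ps = -59 + 4.5ps, so ps = 4602/53.
Buyers pay pb = 4602/53 − 14 = 3860/53; q' = -59 + 4.5·(4602/53) = 17582/53.
Buyers' price falls by p* − pb = 4490/53 − 3860/53 = 630/53; sellers' price rises by ps − p* = 4602/53 − 4490/53 = 112/53.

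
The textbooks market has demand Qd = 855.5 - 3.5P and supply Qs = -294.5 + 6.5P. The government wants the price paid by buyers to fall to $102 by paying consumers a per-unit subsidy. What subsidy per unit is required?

Required subsidy s = $20 per unit

At a buyer price of 102, quantity demanded is 855.5 − 3.5·102 = 498.5.
Sellers supply 498.5 only when they receive Ps with -294.5 + 6.5·Ps = 498.5, i.e. Ps = 122.
s = Ps − Pb = 122 − 102 = 20.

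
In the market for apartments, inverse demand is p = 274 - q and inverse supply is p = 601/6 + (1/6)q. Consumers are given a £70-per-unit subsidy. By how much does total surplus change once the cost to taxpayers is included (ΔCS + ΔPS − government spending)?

Pre-subsidy: 274 - q = 601/6 + (1/6)q gives q* = 149 and p* = 125.
With the rebate, buyers effectively pay pb = ps − 70, where ps is the price sellers receive.
On the curves, pb = 274 - q and ps = 601/6 + (1/6)q; the wedge ps − pb = 70 gives 601/6 + (1/6)q − (274 - q) = 70, so q' = 209.
Then pb = 274 − 1·209 = 65 and ps = 601/6 + (1/6)·209 = 135.
ΔCS = ½(149 + 209)(125 − 65) = 10740; ΔPS = ½(149 + 209)(135 − 125) = 1790.
Government spending = 70 × 209 = 14630.
Net change = 10740 + 1790 − 14630 = -2100. The loss equals the DWL triangle ½·70·60.

Net change in total surplus = -£2100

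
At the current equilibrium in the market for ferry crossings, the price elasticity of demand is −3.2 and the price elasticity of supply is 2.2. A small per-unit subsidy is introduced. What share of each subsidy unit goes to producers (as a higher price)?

Producer share = 16/27

For a small subsidy around the equilibrium, the benefit split depends on the relative slopes, which at a point are proportional to the elasticities.
Buyer share = εs/(εs + |εd|) = 2.2/(2.2 + 3.2) = 11/27; seller share = |εd|/(εs + |εd|) = 16/27.
So producers capture 16/27 of the subsidy.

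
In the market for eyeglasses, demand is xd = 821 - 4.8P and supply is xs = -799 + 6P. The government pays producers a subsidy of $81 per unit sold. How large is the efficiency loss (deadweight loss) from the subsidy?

Deadweight loss = $8748

Pre-subsidy: 821 - 4.8P = -799 + 6P gives P* = 150, x* = 101.
With the subsidy, sellers receive Ps = Pb + 81 for each unit, where Pb is the price buyers pay.
Supply in terms of Pb becomes xs = -799 + 6(Pb + 81) = -313 + 6Pb. Setting this equal to demand: 821 - 4.8Pb = -313 + 6Pb, so Pb = 105.
Sellers receive Ps = 105 + 81 = 186; x' = 821 − 4.8·105 = 317.
The subsidy expands output by 317 − 101 = 216 past the efficient level; on those units the gap between marginal cost and willingness to pay runs from 0 up to 81.
DWL = ½ × 81 × 216 = 8748.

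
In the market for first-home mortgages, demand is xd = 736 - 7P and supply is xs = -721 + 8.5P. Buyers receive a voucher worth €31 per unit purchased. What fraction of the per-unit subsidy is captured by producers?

Pre-subsidy: 736 - 7P = -721 + 8.5P gives P* = 94, x* = 78.
With the rebate, buyers effectively pay Pb = Ps − 31, where Ps is the price sellers receive.
Demand in terms of Ps becomes xd = 736 − 7(Ps − 31) = 953 - 7Ps. Setting this equal to supply: 953 - 7Ps = -721 + 8.5Ps, so Ps = 108.
Buyers pay Pb = 108 − 31 = 77; x' = -721 + 8.5·108 = 197.
Buyers' price falls by P* − Pb = 94 − 77 = 17; sellers' price rises by Ps − P* = 108 − 94 = 14.
So producers capture 14/31 = 14/31 of each unit of subsidy.

Producer share = 14/31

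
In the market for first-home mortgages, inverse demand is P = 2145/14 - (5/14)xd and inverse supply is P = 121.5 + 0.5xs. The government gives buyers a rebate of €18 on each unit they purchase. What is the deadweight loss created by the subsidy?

Deadweight loss = €189

Pre-subsidy: 2145/14 - (5/14)x = 121.5 + 0.5x gives x* = 37 and P* = 140.
With the rebate, buyers effectively pay Pb = Ps − 18, where Ps is the price sellers receive.
On the curves, Pb = 2145/14 - (5/14)x and Ps = 121.5 + 0.5x; the wedge Ps − Pb = 18 gives 121.5 + 0.5x − (2145/14 - (5/14)x) = 18, so x' = 58.
Then Pb = 2145/14 − (5/14)·58 = 132.5 and Ps = 121.5 + 0.5·58 = 150.5.
The subsidy expands output by 58 − 37 = 21 past the efficient level; on those units the gap between marginal cost and willingness to pay runs from 0 up to 18.
DWL = ½ × 18 × 21 = 189.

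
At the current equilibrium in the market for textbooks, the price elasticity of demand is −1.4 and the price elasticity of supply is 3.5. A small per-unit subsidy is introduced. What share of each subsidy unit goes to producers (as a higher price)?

Producer share = 2/7

For a small subsidy around the equilibrium, the benefit split depends on the relative slopes, which at a point are proportional to the elasticities.
Buyer share = εs/(εs + |εd|) = 3.5/(3.5 + 1.4) = 5/7; seller share = |εd|/(εs + |εd|) = 2/7.
So producers capture 2/7 of the subsidy.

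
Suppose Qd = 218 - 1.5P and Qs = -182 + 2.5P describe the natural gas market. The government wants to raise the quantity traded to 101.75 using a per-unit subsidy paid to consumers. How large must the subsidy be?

At Q = 101.75, invert demand for the buyer price: Pb = (218 − 101.75)/1.5 = 77.5; invert supply for the seller price: Ps = (101.75 − (-182))/2.5 = 113.5.
The subsidy must fill the gap: s = Ps − Pb = 113.5 − 77.5 = 36.

Required subsidy s = 36 per unit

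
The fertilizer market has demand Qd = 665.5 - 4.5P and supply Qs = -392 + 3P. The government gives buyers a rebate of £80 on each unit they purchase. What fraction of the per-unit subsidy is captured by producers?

Producer share = 0.6

Pre-subsidy: 665.5 - 4.5P = -392 + 3P gives P* = 141, Q* = 31.
With the rebate, buyers effectively pay Pb = Ps − 80, where Ps is the price sellers receive.
Demand in terms of Ps becomes Qd = 665.5 − 4.5(Ps − 80) = 1025.5 - 4.5Ps. Setting this equal to supply: 1025.5 - 4.5Ps = -392 + 3Ps, so Ps = 189.
Buyers pay Pb = 189 − 80 = 109; Q' = -392 + 3·189 = 175.
Buyers' price falls by P* − Pb = 141 − 109 = 32; sellers' price rises by Ps − P* = 189 − 141 = 48.
So producers capture 48/80 = 0.6 of each unit of subsidy.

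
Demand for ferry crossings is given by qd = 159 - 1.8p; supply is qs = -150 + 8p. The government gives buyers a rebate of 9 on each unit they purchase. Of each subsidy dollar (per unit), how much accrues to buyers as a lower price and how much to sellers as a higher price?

Pre-subsidy: 159 - 1.8p = -150 + 8p gives p* = 1545/49, q* = 5010/49.
With the rebate, buyers effectively pay pb = ps − 9, where ps is the price sellers receive.
Demand in terms of ps becomes qd = 159 − 1.8(ps − 9) = 175.2 - 1.8ps. Setting this equal to supply: 175.2 - 1.8ps = -150 + 8ps, so ps = 1626/49.
Buyers pay pb = 1626/49 − 9 = 1185/49; q' = -150 + 8·(1626/49) = 5658/49.
Buyers' price falls by p* − pb = 1545/49 − 1185/49 = 360/49; sellers' price rises by ps − p* = 1626/49 − 1545/49 = 81/49.

Buyers gain 360/49 per unit; sellers gain 81/49 per unit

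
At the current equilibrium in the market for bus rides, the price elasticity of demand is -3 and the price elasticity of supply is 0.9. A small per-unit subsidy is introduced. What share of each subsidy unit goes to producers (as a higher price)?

For a small subsidy around the equilibrium, the benefit split depends on the relative slopes, which at a point are proportional to the elasticities.
Buyer share = εs/(εs + |εd|) = 0.9/(0.9 + 3) = 3/13; seller share = |εd|/(εs + |εd|) = 10/13.
So producers capture 10/13 of the subsidy.

Producer share = 10/13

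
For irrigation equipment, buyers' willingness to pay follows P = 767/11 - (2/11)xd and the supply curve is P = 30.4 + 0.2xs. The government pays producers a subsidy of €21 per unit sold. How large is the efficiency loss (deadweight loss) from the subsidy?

Pre-subsidy: 767/11 - (2/11)x = 30.4 + 0.2x gives x* = 103 and P* = 51.
With the subsidy, sellers receive Ps = Pb + 21 for each unit, where Pb is the price buyers pay.
On the curves, Pb = 767/11 - (2/11)x and Ps = 30.4 + 0.2x; the wedge Ps − Pb = 21 gives 30.4 + 0.2x − (767/11 - (2/11)x) = 21, so x' = 158.
Then Pb = 767/11 − (2/11)·158 = 41 and Ps = 30.4 + 0.2·158 = 62.
The subsidy expands output by 158 − 103 = 55 past the efficient level; on those units the gap between marginal cost and willingness to pay runs from 0 up to 21.
DWL = ½ × 21 × 55 = 577.5.

Deadweight loss = €577.5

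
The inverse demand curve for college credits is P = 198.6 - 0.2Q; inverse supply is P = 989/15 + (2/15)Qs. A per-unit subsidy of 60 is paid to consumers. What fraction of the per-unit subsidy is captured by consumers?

Pre-subsidy: 198.6 - 0.2Q = 989/15 + (2/15)Q gives Q* = 398 and P* = 119.
With the rebate, buyers effectively pay Pb = Ps − 60, where Ps is the price sellers receive.
On the curves, Pb = 198.6 - 0.2Q and Ps = 989/15 + (2/15)Q; the wedge Ps − Pb = 60 gives 989/15 + (2/15)Q − (198.6 - 0.2Q) = 60, so Q' = 578.
Then Pb = 198.6 − 0.2·578 = 83 and Ps = 989/15 + (2/15)·578 = 143.
Buyers' price falls by P* − Pb = 119 − 83 = 36; sellers' price rises by Ps − P* = 143 − 119 = 24.
So consumers capture 36/60 = 0.6 of each unit of subsidy.

Consumer share = 0.6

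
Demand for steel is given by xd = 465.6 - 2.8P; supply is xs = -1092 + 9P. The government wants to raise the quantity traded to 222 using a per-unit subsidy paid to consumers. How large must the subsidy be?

At x = 222, invert demand for the buyer price: Pb = (465.6 − 222)/2.8 = 87; invert supply for the seller price: Ps = (222 − (-1092))/9 = 146.
The subsidy must fill the gap: s = Ps − Pb = 146 − 87 = 59.

Required subsidy s = 59 per unit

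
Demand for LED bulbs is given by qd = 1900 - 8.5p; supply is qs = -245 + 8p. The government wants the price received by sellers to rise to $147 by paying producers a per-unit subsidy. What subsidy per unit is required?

At a seller price of 147, quantity supplied is -245 + 8·147 = 931.
Buyers absorb 931 only when they pay pb with 1900 − 8.5·pb = 931, i.e. pb = 114.
s = ps − pb = 147 − 114 = 33.

Required subsidy s = $33 per unit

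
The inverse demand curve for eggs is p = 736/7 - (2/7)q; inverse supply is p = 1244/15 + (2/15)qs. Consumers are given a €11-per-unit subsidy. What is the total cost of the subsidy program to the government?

Pre-subsidy: 736/7 - (2/7)q = 1244/15 + (2/15)q gives q* = 53 and p* = 90.
With the rebate, buyers effectively pay pb = ps − 11, where ps is the price sellers receive.
On the curves, pb = 736/7 - (2/7)q and ps = 1244/15 + (2/15)q; the wedge ps − pb = 11 gives 1244/15 + (2/15)q − (736/7 - (2/7)q) = 11, so q' = 79.25.
Then pb = 736/7 − (2/7)·79.25 = 82.5 and ps = 1244/15 + (2/15)·79.25 = 93.5.
Government outlay = subsidy × quantity = 11 × 79.25 = 871.75.

Government cost = €871.75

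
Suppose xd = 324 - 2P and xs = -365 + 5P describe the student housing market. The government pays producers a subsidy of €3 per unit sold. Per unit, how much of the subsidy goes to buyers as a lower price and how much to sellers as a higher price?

Buyers gain 15/7 per unit; sellers gain 6/7 per unit

Pre-subsidy: 324 - 2P = -365 + 5P gives P* = 689/7, x* = 890/7.
With the subsidy, sellers receive Ps = Pb + 3 for each unit, where Pb is the price buyers pay.
Supply in terms of Pb becomes xs = -365 + 5(Pb + 3) = -350 + 5Pb. Setting this equal to demand: 324 - 2Pb = -350 + 5Pb, so Pb = 674/7.
Sellers receive Ps = 674/7 + 3 = 695/7; x' = 324 − 2·(674/7) = 920/7.
Buyers' price falls by P* − Pb = 689/7 − 674/7 = 15/7; sellers' price rises by Ps − P* = 695/7 − 689/7 = 6/7.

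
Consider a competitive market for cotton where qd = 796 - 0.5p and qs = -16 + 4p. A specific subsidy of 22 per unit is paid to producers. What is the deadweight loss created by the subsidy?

Pre-subsidy: 796 - 0.5p = -16 + 4p gives p* = 1624/9, q* = 6352/9.
With the subsidy, sellers receive ps = pb + 22 for each unit, where pb is the price buyers pay.
Supply in terms of pb becomes qs = -16 + 4(pb + 22) = 72 + 4pb. Setting this equal to demand: 796 - 0.5pb = 72 + 4pb, so pb = 1448/9.
Sellers receive ps = 1448/9 + 22 = 1646/9; q' = 796 − 0.5·(1448/9) = 6440/9.
The subsidy expands output by 6440/9 − 6352/9 = 88/9 past the efficient level; on those units the gap between marginal cost and willingness to pay runs from 0 up to 22.
DWL = ½ × 22 × 88/9 = 968/9.

Deadweight loss = 968/9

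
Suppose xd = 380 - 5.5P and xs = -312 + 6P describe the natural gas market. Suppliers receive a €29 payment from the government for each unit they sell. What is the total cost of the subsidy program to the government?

Pre-subsidy: 380 - 5.5P = -312 + 6P gives P* = 1384/23, x* = 1128/23.
With the subsidy, sellers receive Ps = Pb + 29 for each unit, where Pb is the price buyers pay.
Supply in terms of Pb becomes xs = -312 + 6(Pb + 29) = -138 + 6Pb. Setting this equal to demand: 380 - 5.5Pb = -138 + 6Pb, so Pb = 1036/23.
Sellers receive Ps = 1036/23 + 29 = 1703/23; x' = 380 − 5.5·(1036/23) = 3042/23.
Government outlay = subsidy × quantity = 29 × 3042/23 = 88218/23.

Government cost = 88218/23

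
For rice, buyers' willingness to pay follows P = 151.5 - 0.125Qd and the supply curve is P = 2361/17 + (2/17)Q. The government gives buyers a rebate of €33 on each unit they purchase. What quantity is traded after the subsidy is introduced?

Pre-subsidy: 151.5 - 0.125Q = 2361/17 + (2/17)Q gives Q* = 52 and P* = 145.
With the rebate, buyers effectively pay Pb = Ps − 33, where Ps is the price sellers receive.
On the curves, Pb = 151.5 - 0.125Q and Ps = 2361/17 + (2/17)Q; the wedge Ps − Pb = 33 gives 2361/17 + (2/17)Q − (151.5 - 0.125Q) = 33, so Q' = 188.
Then Pb = 151.5 − 0.125·188 = 128 and Ps = 2361/17 + (2/17)·188 = 161.

Q' = 188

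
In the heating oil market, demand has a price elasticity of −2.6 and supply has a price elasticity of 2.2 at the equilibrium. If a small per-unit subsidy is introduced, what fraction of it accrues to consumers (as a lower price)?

For a small subsidy around the equilibrium, the benefit split depends on the relative slopes, which at a point are proportional to the elasticities.
Buyer share = εs/(εs + |εd|) = 2.2/(2.2 + 2.6) = 11/24; seller share = |εd|/(εs + |εd|) = 13/24.

Consumer share = 11/24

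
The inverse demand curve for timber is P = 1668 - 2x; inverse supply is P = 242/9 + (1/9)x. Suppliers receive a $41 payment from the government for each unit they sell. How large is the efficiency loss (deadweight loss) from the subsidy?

Deadweight loss = 15129/38

Pre-subsidy: 1668 - 2x = 242/9 + (1/9)x gives x* = 14770/19 and P* = 2152/19.
With the subsidy, sellers receive Ps = Pb + 41 for each unit, where Pb is the price buyers pay.
On the curves, Pb = 1668 - 2x and Ps = 242/9 + (1/9)x; the wedge Ps − Pb = 41 gives 242/9 + (1/9)x − (1668 - 2x) = 41, so x' = 15139/19.
Then Pb = 1668 − 2·(15139/19) = 1414/19 and Ps = 242/9 + (1/9)·(15139/19) = 2193/19.
The subsidy expands output by 15139/19 − 14770/19 = 369/19 past the efficient level; on those units the gap between marginal cost and willingness to pay runs from 0 up to 41.
DWL = ½ × 41 × 369/19 = 15129/38.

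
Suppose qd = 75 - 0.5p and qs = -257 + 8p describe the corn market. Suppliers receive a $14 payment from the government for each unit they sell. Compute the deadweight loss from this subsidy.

Deadweight loss = 784/17

Pre-subsidy: 75 - 0.5p = -257 + 8p gives p* = 664/17, q* = 943/17.
With the subsidy, sellers receive ps = pb + 14 for each unit, where pb is the price buyers pay.
Supply in terms of pb becomes qs = -257 + 8(pb + 14) = -145 + 8pb. Setting this equal to demand: 75 - 0.5pb = -145 + 8pb, so pb = 440/17.
Sellers receive ps = 440/17 + 14 = 678/17; q' = 75 − 0.5·(440/17) = 1055/17.
The subsidy expands output by 1055/17 − 943/17 = 112/17 past the efficient level; on those units the gap between marginal cost and willingness to pay runs from 0 up to 14.
DWL = ½ × 14 × 112/17 = 784/17.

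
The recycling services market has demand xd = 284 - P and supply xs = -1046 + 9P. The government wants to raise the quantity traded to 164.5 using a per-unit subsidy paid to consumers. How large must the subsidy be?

Required subsidy s = 15 per unit

At x = 164.5, invert demand for the buyer price: Pb = (284 − 164.5)/1 = 119.5; invert supply for the seller price: Ps = (164.5 − (-1046))/9 = 134.5.
The subsidy must fill the gap: s = Ps − Pb = 134.5 − 119.5 = 15.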